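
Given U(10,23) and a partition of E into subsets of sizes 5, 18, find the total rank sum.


r(Ai) = min(|Ai|, 10) for each part.
Sum = min(5,10) + min(18,10)
    = 5 + 10
    = 15.

15


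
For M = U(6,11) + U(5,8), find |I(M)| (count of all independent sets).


For a direct sum, |I(M1+M2)| = |I(M1)| * |I(M2)|.
|I(U(6,11))| = sum C(11,k) for k=0..6 = 1486.
|I(U(5,8))| = sum C(8,k) for k=0..5 = 219.
Total = 1486 * 219 = 325434.

325434


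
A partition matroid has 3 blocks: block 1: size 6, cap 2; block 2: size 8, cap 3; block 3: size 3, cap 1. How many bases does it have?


A basis picks exactly ci elements from block i.
Number of bases = product of C(|Si|, ci).
= C(6,2) * C(8,3) * C(3,1)
= 15 * 56 * 3
= 2520.

2520


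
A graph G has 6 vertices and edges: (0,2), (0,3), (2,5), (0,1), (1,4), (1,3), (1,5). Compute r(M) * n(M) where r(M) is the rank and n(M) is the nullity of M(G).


r(M) = |V| - c = 6 - 1 = 5.
nullity = |E| - r(M) = 7 - 5 = 2.
Product = 5 * 2 = 10.

10


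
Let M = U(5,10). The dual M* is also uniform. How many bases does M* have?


The dual of U(r,n) is U(n-r, n) = U(5,10).
Bases of U(5,10) are all (5)-element subsets.
|B(M*)| = C(10,5) = 252.

252


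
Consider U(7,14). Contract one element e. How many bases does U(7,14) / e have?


Contracting e from U(7,14) gives U(6,13).
Bases of U(6,13) = C(13,6) = 1716.

1716


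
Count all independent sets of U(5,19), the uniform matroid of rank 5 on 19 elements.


Independent sets of U(5,19) are all subsets of size <= 5.
Count = C(19,0) + C(19,1) + C(19,2) + C(19,3) + C(19,4) + C(19,5)
     = 1 + 19 + 171 + 969 + 3876 + 11628
     = 16664.

16664


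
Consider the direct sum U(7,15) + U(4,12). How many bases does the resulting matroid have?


Bases of a direct sum M1 + M2: |B| = |B(M1)| * |B(M2)|.
|B(U(7,15))| = C(15,7) = 6435.
|B(U(4,12))| = C(12,4) = 495.
Total bases = 6435 * 495 = 3185325.

3185325


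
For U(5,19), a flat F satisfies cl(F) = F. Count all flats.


Flats of U(5,19): every subset of size < 5 is a flat, plus E itself.
Count = C(19,0) + C(19,1) + C(19,2) + C(19,3) + C(19,4) + 1
     = 1 + 19 + 171 + 969 + 3876 + 1
     = 5037.

5037


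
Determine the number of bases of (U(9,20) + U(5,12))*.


(M1+M2)* = M1* + M2*.
M1* = U(11,20), bases: C(20,11) = 167960.
M2* = U(7,12), bases: C(12,7) = 792.
|B(M*)| = 167960 * 792 = 133024320.

133024320


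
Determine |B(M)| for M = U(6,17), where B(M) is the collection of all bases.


Bases of U(6,17) are all 6-element subsets of the 17-element ground set.
Number of bases = C(17,6).
(17 choose 6) = 12376.

12376


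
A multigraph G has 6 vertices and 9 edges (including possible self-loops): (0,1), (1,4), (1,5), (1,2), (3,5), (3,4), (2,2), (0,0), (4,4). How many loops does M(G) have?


In a graphic matroid, a loop is a self-loop edge (u,u) with rank 0.
Examining all 9 edges for self-loops...
Self-loops found: (2,2), (0,0), (4,4)
Number of loops = 3.

3


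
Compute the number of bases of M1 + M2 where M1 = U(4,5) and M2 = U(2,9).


Bases of a direct sum M1 + M2: |B| = |B(M1)| * |B(M2)|.
|B(U(4,5))| = C(5,4) = 5.
|B(U(2,9))| = C(9,2) = 36.
Total bases = 5 * 36 = 180.

180


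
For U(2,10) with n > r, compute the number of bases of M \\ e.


Deleting e from U(2,10) gives U(2,9) since n > r.
Bases of U(2,9) = (9 choose 2) = 36.

36


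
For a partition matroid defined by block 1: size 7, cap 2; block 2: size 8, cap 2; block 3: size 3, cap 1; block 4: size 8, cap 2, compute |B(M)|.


A basis picks exactly ci elements from block i.
Number of bases = product of C(|Si|, ci).
= C(7,2) * C(8,2) * C(3,1) * C(8,2)
= 21 * 28 * 3 * 28
= 49392.

49392


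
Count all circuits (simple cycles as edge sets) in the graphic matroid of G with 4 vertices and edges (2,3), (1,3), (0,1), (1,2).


A circuit in a graphic matroid = edge set of a simple cycle.
G has 4 vertices and 4 edges.
Enumerating all minimal edge subsets forming cycles...
Total circuits found: 1.

1


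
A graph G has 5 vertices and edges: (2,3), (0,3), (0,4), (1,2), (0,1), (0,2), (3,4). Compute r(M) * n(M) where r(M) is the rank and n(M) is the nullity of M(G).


r(M) = |V| - c = 5 - 1 = 4.
nullity = |E| - r(M) = 7 - 4 = 3.
Product = 4 * 3 = 12.

12


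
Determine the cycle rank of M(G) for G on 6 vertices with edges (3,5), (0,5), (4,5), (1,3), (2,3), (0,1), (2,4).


Cycle rank (nullity) = |E| - r(M) = |E| - (|V| - c).
|E| = 7, |V| = 6, c = 1.
Nullity = 7 - (6 - 1) = 7 - 5 = 2.

2


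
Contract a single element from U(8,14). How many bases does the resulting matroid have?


Contracting e from U(8,14) gives U(7,13).
Bases of U(7,13) = C(13,7) = 1716.

1716


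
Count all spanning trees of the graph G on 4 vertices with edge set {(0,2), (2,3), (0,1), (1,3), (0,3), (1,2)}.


By Kirchhoff's matrix tree theorem, the number of spanning trees equals
the determinant of any cofactor of the Laplacian matrix L.
G has 4 vertices and 6 edges.
Computing the (3 x 3) cofactor determinant gives 16.

16


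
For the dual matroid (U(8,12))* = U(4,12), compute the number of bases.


The dual of U(r,n) is U(n-r, n) = U(4,12).
Bases of U(4,12) are all (4)-element subsets.
|B(M*)| = C(12,4) = (12 * 11 * 10 * 9) / (1 * 2 * 3 * 4) = 495.

495


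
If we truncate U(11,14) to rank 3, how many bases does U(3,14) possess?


Truncating U(11,14) to rank 3 gives U(3,14).
Bases of U(3,14) are all 3-element subsets of 14 elements.
Number of bases = (14 choose 3) = 364.

364


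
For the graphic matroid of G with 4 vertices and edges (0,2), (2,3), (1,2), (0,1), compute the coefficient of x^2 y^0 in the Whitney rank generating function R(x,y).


R(x,y) = sum over A in 2^E of x^(r(E)-r(A)) * y^(|A|-r(A)).
G has 4 vertices, 4 edges. r(E) = 3.
Enumerate all 2^4 = 16 subsets.
Count subsets with r(E)-r(A)=2 and |A|-r(A)=0: 4.

4


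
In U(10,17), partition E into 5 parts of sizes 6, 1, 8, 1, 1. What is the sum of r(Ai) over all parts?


r(Ai) = min(|Ai|, 10) for each part.
Sum = min(6,10) + min(1,10) + min(8,10) + min(1,10) + min(1,10)
    = 6 + 1 + 8 + 1 + 1
    = 17.

17


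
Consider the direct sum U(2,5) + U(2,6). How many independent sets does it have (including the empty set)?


For a direct sum, |I(M1+M2)| = |I(M1)| * |I(M2)|.
|I(U(2,5))| = sum C(5,k) for k=0..2 = 16.
|I(U(2,6))| = sum C(6,k) for k=0..2 = 22.
Total = 16 * 22 = 352.

352


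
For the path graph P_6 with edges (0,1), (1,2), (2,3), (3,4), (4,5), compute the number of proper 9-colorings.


P(P_6, k) = k * (k-1)^(5).
P(9) = 9 * 8^5 = 9 * 32768 = 294912.

294912


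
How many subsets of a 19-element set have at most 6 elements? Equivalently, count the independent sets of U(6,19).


Independent sets of U(6,19) are all subsets of size <= 6.
Count = C(19,0) + C(19,1) + C(19,2) + C(19,3) + C(19,4) + C(19,5) + C(19,6)
     = 1 + 19 + 171 + 969 + 3876 + 11628 + 27132
     = 43796.

43796


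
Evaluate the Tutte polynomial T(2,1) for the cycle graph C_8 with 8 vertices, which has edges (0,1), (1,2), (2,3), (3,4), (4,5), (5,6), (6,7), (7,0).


T(C_8; x,y) = x + x^2 + ... + x^(7) + y.
T(2,1) = 2^1 + 2^2 + 2^3 + 2^4 + 2^5 + 2^6 + 2^7 + 1
= 2 + 4 + 8 + 16 + 32 + 64 + 128 + 1
= 255.

255


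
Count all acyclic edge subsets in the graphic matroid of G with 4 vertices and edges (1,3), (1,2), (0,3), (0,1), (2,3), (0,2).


An independent set in a graphic matroid is an acyclic edge subset.
G has 4 vertices and 6 edges.
Enumerate all 2^6 = 64 subsets, checking for acyclicity.
Total independent sets = 38.

38


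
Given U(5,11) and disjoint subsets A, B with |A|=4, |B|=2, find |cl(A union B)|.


|A union B| = 4 + 2 = 6 (disjoint).
In U(5,11), cl(S) = S if |S| < 5, else cl(S) = E.
Since 6 >= 5, cl(A union B) = E.
|cl(A union B)| = 11.

11


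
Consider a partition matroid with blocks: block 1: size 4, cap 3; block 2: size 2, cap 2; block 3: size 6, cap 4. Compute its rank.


Rank of a partition matroid = sum of min(|Si|, ci) for each block.
= min(4,3) + min(2,2) + min(6,4)
= 3 + 2 + 4
= 9.

9


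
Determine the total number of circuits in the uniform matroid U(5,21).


In U(5,21), circuits are the (6)-element subsets.
Any set of 6 elements is dependent, and removing any one element gives
an independent set of size 5, so it is a minimal dependent set.
Number of circuits = C(21,6) = 54264.

54264


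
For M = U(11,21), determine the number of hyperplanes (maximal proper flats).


Hyperplanes of U(11,21) are flats of rank 10.
In a uniform matroid, these are exactly the (10)-element subsets.
Count = (21 choose 10) = 352716.

352716


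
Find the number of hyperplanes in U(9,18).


Hyperplanes of U(9,18) are flats of rank 8.
In a uniform matroid, these are exactly the (8)-element subsets.
Count = C(18,8) = 43758.

43758


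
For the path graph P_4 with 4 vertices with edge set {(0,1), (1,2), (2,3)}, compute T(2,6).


A path on 4 vertices is a tree with 3 edges.
T(x,y) = x^(3) for any tree.
T(2,6) = 2^3 = 8.

8


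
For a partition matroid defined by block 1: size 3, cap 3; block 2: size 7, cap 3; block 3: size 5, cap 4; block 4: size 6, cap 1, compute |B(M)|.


A basis picks exactly ci elements from block i.
Number of bases = product of C(|Si|, ci).
= C(3,3) * C(7,3) * C(5,4) * C(6,1)
= 1 * 35 * 5 * 6
= 1050.

1050


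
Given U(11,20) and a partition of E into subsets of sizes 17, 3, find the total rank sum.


r(Ai) = min(|Ai|, 11) for each part.
Sum = min(17,11) + min(3,11)
    = 11 + 3
    = 14.

14


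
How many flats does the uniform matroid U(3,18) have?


Flats of U(3,18): every subset of size < 3 is a flat, plus E itself.
Count = C(18,0) + C(18,1) + C(18,2) + 1
     = 1 + 18 + 153 + 1
     = 173.

173


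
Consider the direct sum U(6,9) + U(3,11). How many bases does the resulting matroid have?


Bases of a direct sum M1 + M2: |B| = |B(M1)| * |B(M2)|.
|B(U(6,9))| = C(9,6) = 84.
|B(U(3,11))| = C(11,3) = 165.
Total bases = 84 * 165 = 13860.

13860


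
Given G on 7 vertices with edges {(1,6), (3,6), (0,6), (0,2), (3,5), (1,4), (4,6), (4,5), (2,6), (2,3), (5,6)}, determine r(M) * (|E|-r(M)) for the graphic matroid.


r(M) = |V| - c = 7 - 1 = 6.
nullity = |E| - r(M) = 11 - 6 = 5.
Product = 6 * 5 = 30.

30


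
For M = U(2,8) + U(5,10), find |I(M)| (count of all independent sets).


For a direct sum, |I(M1+M2)| = |I(M1)| * |I(M2)|.
|I(U(2,8))| = sum C(8,k) for k=0..2 = 37.
|I(U(5,10))| = sum C(10,k) for k=0..5 = 638.
Total = 37 * 638 = 23606.

23606


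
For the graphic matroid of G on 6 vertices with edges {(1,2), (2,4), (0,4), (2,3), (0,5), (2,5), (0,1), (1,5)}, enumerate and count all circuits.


A circuit in a graphic matroid = edge set of a simple cycle.
G has 6 vertices and 8 edges.
Enumerating all minimal edge subsets forming cycles...
Total circuits found: 7.

7


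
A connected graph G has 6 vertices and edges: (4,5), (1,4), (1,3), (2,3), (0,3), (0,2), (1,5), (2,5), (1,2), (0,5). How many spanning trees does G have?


By Kirchhoff's matrix tree theorem, the number of spanning trees equals
the determinant of any cofactor of the Laplacian matrix L.
G has 6 vertices and 10 edges.
Computing the (5 x 5) cofactor determinant gives 114.

114


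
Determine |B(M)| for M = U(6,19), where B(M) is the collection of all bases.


Bases of U(6,19) are all 6-element subsets of the 19-element ground set.
Number of bases = C(19,6).
C(19,6) = 19! / (6! * 13!) = 27132.

27132


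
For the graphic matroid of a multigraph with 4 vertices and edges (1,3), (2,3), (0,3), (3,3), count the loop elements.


In a graphic matroid, a loop is a self-loop edge (u,u) with rank 0.
Examining all 4 edges for self-loops...
Self-loops found: (3,3)
Number of loops = 1.

1


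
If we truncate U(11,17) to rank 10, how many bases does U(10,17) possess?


Truncating U(11,17) to rank 10 gives U(10,17).
Bases of U(10,17) are all 10-element subsets of 17 elements.
Number of bases = C(17,10) = 19448.

19448


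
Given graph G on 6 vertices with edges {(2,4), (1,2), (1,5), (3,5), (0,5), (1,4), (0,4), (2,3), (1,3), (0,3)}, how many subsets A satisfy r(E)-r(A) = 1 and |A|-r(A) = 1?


R(x,y) = sum over A in 2^E of x^(r(E)-r(A)) * y^(|A|-r(A)).
G has 6 vertices, 10 edges. r(E) = 5.
Enumerate all 2^10 = 1024 subsets.
Count subsets with r(E)-r(A)=1 and |A|-r(A)=1: 119.

119


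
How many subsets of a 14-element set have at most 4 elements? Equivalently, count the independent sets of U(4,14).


Independent sets of U(4,14) are all subsets of size <= 4.
Count = C(14,0) + C(14,1) + C(14,2) + C(14,3) + C(14,4)
     = 1 + 14 + 91 + 364 + 1001
     = 1471.

1471


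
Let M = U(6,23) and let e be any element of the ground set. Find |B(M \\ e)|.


Deleting e from U(6,23) gives U(6,22) since n > r.
Bases of U(6,22) = (22 choose 6) = 74613.

74613


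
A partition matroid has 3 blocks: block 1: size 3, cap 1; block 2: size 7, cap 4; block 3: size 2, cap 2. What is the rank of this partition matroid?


Rank of a partition matroid = sum of min(|Si|, ci) for each block.
= min(3,1) + min(7,4) + min(2,2)
= 1 + 4 + 2
= 7.

7


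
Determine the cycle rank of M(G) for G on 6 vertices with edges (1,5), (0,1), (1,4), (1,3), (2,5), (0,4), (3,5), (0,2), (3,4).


Cycle rank (nullity) = |E| - r(M) = |E| - (|V| - c).
|E| = 9, |V| = 6, c = 1.
Nullity = 9 - (6 - 1) = 9 - 5 = 4.

4


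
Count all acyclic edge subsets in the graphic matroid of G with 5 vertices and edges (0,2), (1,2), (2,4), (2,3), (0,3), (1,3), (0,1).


An independent set in a graphic matroid is an acyclic edge subset.
G has 5 vertices and 7 edges.
Enumerate all 2^7 = 128 subsets, checking for acyclicity.
Total independent sets = 76.

76


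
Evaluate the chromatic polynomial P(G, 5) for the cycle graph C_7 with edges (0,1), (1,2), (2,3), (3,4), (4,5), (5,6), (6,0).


P(C_7, k) = (k-1)^7 + (-1)^7*(k-1).
P(5) = (4)^7 - 4
= 16384 - 4 = 16380.

16380


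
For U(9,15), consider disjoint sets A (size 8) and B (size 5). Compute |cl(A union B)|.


|A union B| = 8 + 5 = 13 (disjoint).
In U(9,15), cl(S) = S if |S| < 9, else cl(S) = E.
Since 13 >= 9, cl(A union B) = E.
|cl(A union B)| = 15.

15


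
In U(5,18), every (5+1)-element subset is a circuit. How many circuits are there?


In U(5,18), circuits are the (6)-element subsets.
Any set of 6 elements is dependent, and removing any one element gives
an independent set of size 5, so it is a minimal dependent set.
Number of circuits = (18 choose 6) = 18564.

18564


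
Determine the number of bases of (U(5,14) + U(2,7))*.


(M1+M2)* = M1* + M2*.
M1* = U(9,14), bases: C(14,9) = 2002.
M2* = U(5,7), bases: C(7,5) = 21.
|B(M*)| = 2002 * 21 = 42042.

42042


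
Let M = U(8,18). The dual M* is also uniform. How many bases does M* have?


The dual of U(r,n) is U(n-r, n) = U(10,18).
Bases of U(10,18) are all (10)-element subsets.
|B(M*)| = C(18,10) = 43758.

43758


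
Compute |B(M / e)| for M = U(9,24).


Contracting e from U(9,24) gives U(8,23).
Bases of U(8,23) = (23 choose 8) = 490314.

490314


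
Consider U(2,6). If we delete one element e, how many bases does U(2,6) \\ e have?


Deleting e from U(2,6) gives U(2,5) since n > r.
Bases of U(2,5) = (5 choose 2) = 10.

10


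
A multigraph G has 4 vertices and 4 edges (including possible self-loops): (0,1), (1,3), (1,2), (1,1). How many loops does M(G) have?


In a graphic matroid, a loop is a self-loop edge (u,u) with rank 0.
Examining all 4 edges for self-loops...
Self-loops found: (1,1)
Number of loops = 1.

1


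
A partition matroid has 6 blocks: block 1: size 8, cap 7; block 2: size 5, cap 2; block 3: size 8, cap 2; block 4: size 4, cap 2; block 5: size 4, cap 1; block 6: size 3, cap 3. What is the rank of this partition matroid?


Rank of a partition matroid = sum of min(|Si|, ci) for each block.
= min(8,7) + min(5,2) + min(8,2) + min(4,2) + min(4,1) + min(3,3)
= 7 + 2 + 2 + 2 + 1 + 3
= 17.

17


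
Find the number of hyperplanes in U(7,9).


Hyperplanes of U(7,9) are flats of rank 6.
In a uniform matroid, these are exactly the (6)-element subsets.
Count = C(9,6) = 9! / (6! * 3!) = 84.

84


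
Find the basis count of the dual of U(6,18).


The dual of U(r,n) is U(n-r, n) = U(12,18).
Bases of U(12,18) are all (12)-element subsets.
|B(M*)| = C(18,12) = 18564.

18564


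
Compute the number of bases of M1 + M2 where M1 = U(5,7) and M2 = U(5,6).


Bases of a direct sum M1 + M2: |B| = |B(M1)| * |B(M2)|.
|B(U(5,7))| = C(7,5) = 21.
|B(U(5,6))| = C(6,5) = 6.
Total bases = 21 * 6 = 126.

126


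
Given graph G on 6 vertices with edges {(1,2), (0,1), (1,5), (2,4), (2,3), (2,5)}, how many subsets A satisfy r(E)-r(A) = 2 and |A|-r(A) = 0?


R(x,y) = sum over A in 2^E of x^(r(E)-r(A)) * y^(|A|-r(A)).
G has 6 vertices, 6 edges. r(E) = 5.
Enumerate all 2^6 = 64 subsets.
Count subsets with r(E)-r(A)=2 and |A|-r(A)=0: 19.

19


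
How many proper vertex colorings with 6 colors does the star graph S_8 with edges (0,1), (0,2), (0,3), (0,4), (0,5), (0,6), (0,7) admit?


P(tree, k) = k * (k-1)^(7) for any tree on 8 vertices.
P(6) = 6 * 5^7 = 6 * 78125 = 468750.

468750


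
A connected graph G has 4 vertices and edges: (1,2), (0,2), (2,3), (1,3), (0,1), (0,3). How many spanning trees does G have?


By Kirchhoff's matrix tree theorem, the number of spanning trees equals
the determinant of any cofactor of the Laplacian matrix L.
G has 4 vertices and 6 edges.
Computing the (3 x 3) cofactor determinant gives 16.

16


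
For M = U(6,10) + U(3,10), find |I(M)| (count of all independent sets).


For a direct sum, |I(M1+M2)| = |I(M1)| * |I(M2)|.
|I(U(6,10))| = sum C(10,k) for k=0..6 = 848.
|I(U(3,10))| = sum C(10,k) for k=0..3 = 176.
Total = 848 * 176 = 149248.

149248


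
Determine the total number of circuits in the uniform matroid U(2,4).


In U(2,4), circuits are the (3)-element subsets.
Any set of 3 elements is dependent, and removing any one element gives
an independent set of size 2, so it is a minimal dependent set.
Number of circuits = C(4,3) = (4 * 3 * 2) / (1 * 2 * 3) = 4.

4


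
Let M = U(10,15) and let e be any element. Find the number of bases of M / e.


Contracting e from U(10,15) gives U(9,14).
Bases of U(9,14) = C(14,9) = 14! / (9! * 5!) = 2002.

2002


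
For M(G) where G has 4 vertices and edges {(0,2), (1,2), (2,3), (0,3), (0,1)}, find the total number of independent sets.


An independent set in a graphic matroid is an acyclic edge subset.
G has 4 vertices and 5 edges.
Enumerate all 2^5 = 32 subsets, checking for acyclicity.
Total independent sets = 24.

24


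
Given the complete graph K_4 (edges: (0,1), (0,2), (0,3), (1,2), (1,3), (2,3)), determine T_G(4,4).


T(K_4; x,y) = x^3 + 3x^2 + 4xy + 2x + y^3 + 3y^2 + 2y.
Substituting x=4, y=4:
= 64 + 48 + 64 + 8 + 64 + 48 + 8
= 304.

304


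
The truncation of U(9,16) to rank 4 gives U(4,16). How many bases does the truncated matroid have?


Truncating U(9,16) to rank 4 gives U(4,16).
Bases of U(4,16) are all 4-element subsets of 16 elements.
Number of bases = C(16,4) = (16 * 15 * 14 * 13) / (1 * 2 * 3 * 4) = 1820.

1820


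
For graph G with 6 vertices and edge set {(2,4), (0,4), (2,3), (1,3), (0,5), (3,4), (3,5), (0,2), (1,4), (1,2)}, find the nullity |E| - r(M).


Cycle rank (nullity) = |E| - r(M) = |E| - (|V| - c).
|E| = 10, |V| = 6, c = 1.
Nullity = 10 - (6 - 1) = 10 - 5 = 5.

5


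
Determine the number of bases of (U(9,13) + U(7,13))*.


(M1+M2)* = M1* + M2*.
M1* = U(4,13), bases: C(13,4) = 715.
M2* = U(6,13), bases: C(13,6) = 1716.
|B(M*)| = 715 * 1716 = 1226940.

1226940


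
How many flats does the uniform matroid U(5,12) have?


Flats of U(5,12): every subset of size < 5 is a flat, plus E itself.
Count = C(12,0) + C(12,1) + C(12,2) + C(12,3) + C(12,4) + 1
     = 1 + 12 + 66 + 220 + 495 + 1
     = 795.

795


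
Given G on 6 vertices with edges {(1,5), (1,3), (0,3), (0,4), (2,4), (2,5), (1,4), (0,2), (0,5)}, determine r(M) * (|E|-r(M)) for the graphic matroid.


r(M) = |V| - c = 6 - 1 = 5.
nullity = |E| - r(M) = 9 - 5 = 4.
Product = 5 * 4 = 20.

20


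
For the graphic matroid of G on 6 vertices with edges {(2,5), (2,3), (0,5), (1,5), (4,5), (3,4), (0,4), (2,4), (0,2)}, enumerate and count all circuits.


A circuit in a graphic matroid = edge set of a simple cycle.
G has 6 vertices and 9 edges.
Enumerating all minimal edge subsets forming cycles...
Total circuits found: 12.

12


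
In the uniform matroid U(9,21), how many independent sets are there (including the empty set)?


Independent sets of U(9,21) are all subsets of size <= 9.
Count = (21 choose 0) + (21 choose 1) + (21 choose 2) + (21 choose 3) + (21 choose 4) + (21 choose 5) + (21 choose 6) + (21 choose 7) + (21 choose 8) + (21 choose 9)
     = 1 + 21 + 210 + 1330 + 5985 + 20349 + 54264 + 116280 + 203490 + 293930
     = 695860.

695860


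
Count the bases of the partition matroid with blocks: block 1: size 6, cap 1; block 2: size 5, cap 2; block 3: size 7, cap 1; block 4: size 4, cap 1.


A basis picks exactly ci elements from block i.
Number of bases = product of C(|Si|, ci).
= C(6,1) * C(5,2) * C(7,1) * C(4,1)
= 6 * 10 * 7 * 4
= 1680.

1680


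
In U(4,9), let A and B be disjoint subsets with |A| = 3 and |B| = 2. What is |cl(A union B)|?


|A union B| = 3 + 2 = 5 (disjoint).
In U(4,9), cl(S) = S if |S| < 4, else cl(S) = E.
Since 5 >= 4, cl(A union B) = E.
|cl(A union B)| = 9.

9


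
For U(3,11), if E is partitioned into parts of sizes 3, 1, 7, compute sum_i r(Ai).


r(Ai) = min(|Ai|, 3) for each part.
Sum = min(3,3) + min(1,3) + min(7,3)
    = 3 + 1 + 3
    = 7.

7


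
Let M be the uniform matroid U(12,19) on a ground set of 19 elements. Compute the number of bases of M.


Bases of U(12,19) are all 12-element subsets of the 19-element ground set.
Number of bases = C(19,12).
(19 choose 12) = 50388.

50388


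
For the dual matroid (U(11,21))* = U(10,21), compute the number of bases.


The dual of U(r,n) is U(n-r, n) = U(10,21).
Bases of U(10,21) are all (10)-element subsets.
|B(M*)| = C(21,10) = 21! / (10! * 11!) = 352716.

352716


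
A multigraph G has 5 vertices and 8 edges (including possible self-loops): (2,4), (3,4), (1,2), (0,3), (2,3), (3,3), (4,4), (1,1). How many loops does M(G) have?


In a graphic matroid, a loop is a self-loop edge (u,u) with rank 0.
Examining all 8 edges for self-loops...
Self-loops found: (3,3), (4,4), (1,1)
Number of loops = 3.

3


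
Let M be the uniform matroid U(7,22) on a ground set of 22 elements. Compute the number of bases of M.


Bases of U(7,22) are all 7-element subsets of the 22-element ground set.
Number of bases = C(22,7).
C(22,7) = 170544.

170544


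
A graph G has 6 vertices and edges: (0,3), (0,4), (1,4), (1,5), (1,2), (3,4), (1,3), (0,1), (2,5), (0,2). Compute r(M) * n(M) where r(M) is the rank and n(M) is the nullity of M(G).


r(M) = |V| - c = 6 - 1 = 5.
nullity = |E| - r(M) = 10 - 5 = 5.
Product = 5 * 5 = 25.

25


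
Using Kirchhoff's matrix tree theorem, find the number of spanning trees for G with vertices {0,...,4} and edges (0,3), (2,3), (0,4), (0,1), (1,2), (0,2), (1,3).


By Kirchhoff's matrix tree theorem, the number of spanning trees equals
the determinant of any cofactor of the Laplacian matrix L.
G has 5 vertices and 7 edges.
Computing the (4 x 4) cofactor determinant gives 16.

16


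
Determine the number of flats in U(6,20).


Flats of U(6,20): every subset of size < 6 is a flat, plus E itself.
Count = C(20,0) + C(20,1) + C(20,2) + C(20,3) + C(20,4) + C(20,5) + 1
     = 1 + 20 + 190 + 1140 + 4845 + 15504 + 1
     = 21701.

21701


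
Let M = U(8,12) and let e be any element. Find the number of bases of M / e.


Contracting e from U(8,12) gives U(7,11).
Bases of U(7,11) = (11 choose 7) = 330.

330


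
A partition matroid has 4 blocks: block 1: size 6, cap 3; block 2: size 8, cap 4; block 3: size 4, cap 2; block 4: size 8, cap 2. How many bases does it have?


A basis picks exactly ci elements from block i.
Number of bases = product of C(|Si|, ci).
= C(6,3) * C(8,4) * C(4,2) * C(8,2)
= 20 * 70 * 6 * 28
= 235200.

235200


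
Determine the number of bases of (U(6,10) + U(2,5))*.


(M1+M2)* = M1* + M2*.
M1* = U(4,10), bases: C(10,4) = 210.
M2* = U(3,5), bases: C(5,3) = 10.
|B(M*)| = 210 * 10 = 2100.

2100


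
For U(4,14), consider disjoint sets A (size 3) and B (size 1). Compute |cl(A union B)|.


|A union B| = 3 + 1 = 4 (disjoint).
In U(4,14), cl(S) = S if |S| < 4, else cl(S) = E.
Since 4 >= 4, cl(A union B) = E.
|cl(A union B)| = 14.

14


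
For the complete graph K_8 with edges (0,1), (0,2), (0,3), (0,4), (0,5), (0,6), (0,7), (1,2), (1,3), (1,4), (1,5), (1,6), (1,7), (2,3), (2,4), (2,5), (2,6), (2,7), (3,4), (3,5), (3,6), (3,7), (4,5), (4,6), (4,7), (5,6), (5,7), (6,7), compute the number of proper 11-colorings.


P(K_8, k) = k(k-1)(k-2)...(k-7).
P(11) = (11) * (10) * (9) * (8) * (7) * (6) * (5) * (4) = 6652800.

6652800


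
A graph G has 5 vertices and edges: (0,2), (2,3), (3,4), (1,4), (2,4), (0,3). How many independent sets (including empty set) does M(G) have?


An independent set in a graphic matroid is an acyclic edge subset.
G has 5 vertices and 6 edges.
Enumerate all 2^6 = 64 subsets, checking for acyclicity.
Total independent sets = 48.

48


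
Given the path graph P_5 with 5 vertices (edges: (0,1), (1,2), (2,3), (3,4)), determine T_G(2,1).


A path on 5 vertices is a tree with 4 edges.
T(x,y) = x^(4) for any tree.
T(2,1) = 2^4 = 16.

16


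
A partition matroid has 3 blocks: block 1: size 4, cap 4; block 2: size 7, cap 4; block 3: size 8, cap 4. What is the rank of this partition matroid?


Rank of a partition matroid = sum of min(|Si|, ci) for each block.
= min(4,4) + min(7,4) + min(8,4)
= 4 + 4 + 4
= 12.

12


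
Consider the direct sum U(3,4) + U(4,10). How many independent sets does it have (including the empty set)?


For a direct sum, |I(M1+M2)| = |I(M1)| * |I(M2)|.
|I(U(3,4))| = sum C(4,k) for k=0..3 = 15.
|I(U(4,10))| = sum C(10,k) for k=0..4 = 386.
Total = 15 * 386 = 5790.

5790


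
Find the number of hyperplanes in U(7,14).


Hyperplanes of U(7,14) are flats of rank 6.
In a uniform matroid, these are exactly the (6)-element subsets.
Count = C(14,6) = 14! / (6! * 8!) = 3003.

3003


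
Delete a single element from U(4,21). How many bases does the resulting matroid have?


Deleting e from U(4,21) gives U(4,20) since n > r.
Bases of U(4,20) = (20 choose 4) = 4845.

4845


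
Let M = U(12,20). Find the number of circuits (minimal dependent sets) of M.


In U(12,20), circuits are the (13)-element subsets.
Any set of 13 elements is dependent, and removing any one element gives
an independent set of size 12, so it is a minimal dependent set.
Number of circuits = (20 choose 13) = 77520.

77520


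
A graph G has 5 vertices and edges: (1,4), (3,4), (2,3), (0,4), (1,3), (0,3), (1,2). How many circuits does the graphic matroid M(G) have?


A circuit in a graphic matroid = edge set of a simple cycle.
G has 5 vertices and 7 edges.
Enumerating all minimal edge subsets forming cycles...
Total circuits found: 6.

6


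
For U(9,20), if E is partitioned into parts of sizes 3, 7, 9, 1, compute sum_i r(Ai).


r(Ai) = min(|Ai|, 9) for each part.
Sum = min(3,9) + min(7,9) + min(9,9) + min(1,9)
    = 3 + 7 + 9 + 1
    = 20.

20


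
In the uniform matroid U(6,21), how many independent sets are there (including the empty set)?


Independent sets of U(6,21) are all subsets of size <= 6.
Count = C(21,0) + C(21,1) + C(21,2) + C(21,3) + C(21,4) + C(21,5) + C(21,6)
     = 1 + 21 + 210 + 1330 + 5985 + 20349 + 54264
     = 82160.

82160


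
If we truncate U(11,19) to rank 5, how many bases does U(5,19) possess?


Truncating U(11,19) to rank 5 gives U(5,19).
Bases of U(5,19) are all 5-element subsets of 19 elements.
Number of bases = C(19,5) = 19! / (5! * 14!) = 11628.

11628


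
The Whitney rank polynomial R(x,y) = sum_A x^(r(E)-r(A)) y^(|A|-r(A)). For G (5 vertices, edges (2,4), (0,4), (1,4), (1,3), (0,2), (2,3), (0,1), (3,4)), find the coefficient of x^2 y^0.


R(x,y) = sum over A in 2^E of x^(r(E)-r(A)) * y^(|A|-r(A)).
G has 5 vertices, 8 edges. r(E) = 4.
Enumerate all 2^8 = 256 subsets.
Count subsets with r(E)-r(A)=2 and |A|-r(A)=0: 28.

28


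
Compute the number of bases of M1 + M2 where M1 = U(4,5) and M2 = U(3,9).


Bases of a direct sum M1 + M2: |B| = |B(M1)| * |B(M2)|.
|B(U(4,5))| = C(5,4) = 5.
|B(U(3,9))| = C(9,3) = 84.
Total bases = 5 * 84 = 420.

420


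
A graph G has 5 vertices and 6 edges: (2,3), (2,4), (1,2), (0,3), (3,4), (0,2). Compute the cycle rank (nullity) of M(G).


Cycle rank (nullity) = |E| - r(M) = |E| - (|V| - c).
|E| = 6, |V| = 5, c = 1.
Nullity = 6 - (5 - 1) = 6 - 4 = 2.

2


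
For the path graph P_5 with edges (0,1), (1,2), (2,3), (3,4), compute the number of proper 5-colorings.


P(P_5, k) = k * (k-1)^(4).
P(5) = 5 * 4^4 = 5 * 256 = 1280.

1280


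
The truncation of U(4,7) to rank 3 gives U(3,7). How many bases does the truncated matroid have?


Truncating U(4,7) to rank 3 gives U(3,7).
Bases of U(3,7) are all 3-element subsets of 7 elements.
Number of bases = C(7,3) = (7 * 6 * 5) / (1 * 2 * 3) = 35.

35


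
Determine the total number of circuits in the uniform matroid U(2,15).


In U(2,15), circuits are the (3)-element subsets.
Any set of 3 elements is dependent, and removing any one element gives
an independent set of size 2, so it is a minimal dependent set.
Number of circuits = (15 choose 3) = 455.

455


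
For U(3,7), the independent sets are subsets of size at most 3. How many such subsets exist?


Independent sets of U(3,7) are all subsets of size <= 3.
Count = (7 choose 0) + (7 choose 1) + (7 choose 2) + (7 choose 3)
     = 1 + 7 + 21 + 35
     = 64.

64


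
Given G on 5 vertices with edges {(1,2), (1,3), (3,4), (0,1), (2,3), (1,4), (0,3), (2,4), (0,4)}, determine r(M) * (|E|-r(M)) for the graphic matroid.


r(M) = |V| - c = 5 - 1 = 4.
nullity = |E| - r(M) = 9 - 4 = 5.
Product = 4 * 5 = 20.

20


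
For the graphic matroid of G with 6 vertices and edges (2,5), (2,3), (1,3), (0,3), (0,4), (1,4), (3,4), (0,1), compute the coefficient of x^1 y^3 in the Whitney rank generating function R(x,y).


R(x,y) = sum over A in 2^E of x^(r(E)-r(A)) * y^(|A|-r(A)).
G has 6 vertices, 8 edges. r(E) = 5.
Enumerate all 2^8 = 256 subsets.
Count subsets with r(E)-r(A)=1 and |A|-r(A)=3: 2.

2


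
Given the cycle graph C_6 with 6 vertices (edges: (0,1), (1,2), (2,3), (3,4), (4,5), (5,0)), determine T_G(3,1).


T(C_6; x,y) = x + x^2 + ... + x^(5) + y.
T(3,1) = 3^1 + 3^2 + 3^3 + 3^4 + 3^5 + 1
= 3 + 9 + 27 + 81 + 243 + 1
= 364.

364


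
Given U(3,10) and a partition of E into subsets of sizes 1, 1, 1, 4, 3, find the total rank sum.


r(Ai) = min(|Ai|, 3) for each part.
Sum = min(1,3) + min(1,3) + min(1,3) + min(4,3) + min(3,3)
    = 1 + 1 + 1 + 3 + 3
    = 9.

9


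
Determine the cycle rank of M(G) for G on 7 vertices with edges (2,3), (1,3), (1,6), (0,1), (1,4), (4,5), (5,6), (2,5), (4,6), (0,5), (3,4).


Cycle rank (nullity) = |E| - r(M) = |E| - (|V| - c).
|E| = 11, |V| = 7, c = 1.
Nullity = 11 - (7 - 1) = 11 - 6 = 5.

5


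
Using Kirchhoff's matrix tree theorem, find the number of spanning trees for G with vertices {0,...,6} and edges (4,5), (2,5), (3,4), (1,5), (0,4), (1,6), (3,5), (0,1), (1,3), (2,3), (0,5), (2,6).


By Kirchhoff's matrix tree theorem, the number of spanning trees equals
the determinant of any cofactor of the Laplacian matrix L.
G has 7 vertices and 12 edges.
Computing the (6 x 6) cofactor determinant gives 320.

320


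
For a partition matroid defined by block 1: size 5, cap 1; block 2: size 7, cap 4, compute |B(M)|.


A basis picks exactly ci elements from block i.
Number of bases = product of C(|Si|, ci).
= C(5,1) * C(7,4)
= 5 * 35
= 175.

175


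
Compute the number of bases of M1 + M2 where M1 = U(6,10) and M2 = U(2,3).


Bases of a direct sum M1 + M2: |B| = |B(M1)| * |B(M2)|.
|B(U(6,10))| = C(10,6) = 210.
|B(U(2,3))| = C(3,2) = 3.
Total bases = 210 * 3 = 630.

630


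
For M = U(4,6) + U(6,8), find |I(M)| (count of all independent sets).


For a direct sum, |I(M1+M2)| = |I(M1)| * |I(M2)|.
|I(U(4,6))| = sum C(6,k) for k=0..4 = 57.
|I(U(6,8))| = sum C(8,k) for k=0..6 = 247.
Total = 57 * 247 = 14079.

14079


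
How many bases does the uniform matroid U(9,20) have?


Bases of U(9,20) are all 9-element subsets of the 20-element ground set.
Number of bases = C(20,9).
C(20,9) = 20! / (9! * 11!) = 167960.

167960


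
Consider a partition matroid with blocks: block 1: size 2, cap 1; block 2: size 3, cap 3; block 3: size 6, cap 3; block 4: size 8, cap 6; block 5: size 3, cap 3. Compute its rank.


Rank of a partition matroid = sum of min(|Si|, ci) for each block.
= min(2,1) + min(3,3) + min(6,3) + min(8,6) + min(3,3)
= 1 + 3 + 3 + 6 + 3
= 16.

16


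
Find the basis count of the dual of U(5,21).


The dual of U(r,n) is U(n-r, n) = U(16,21).
Bases of U(16,21) are all (16)-element subsets.
|B(M*)| = (21 choose 16) = 20349.

20349


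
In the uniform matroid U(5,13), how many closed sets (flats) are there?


Flats of U(5,13): every subset of size < 5 is a flat, plus E itself.
Count = C(13,0) + C(13,1) + C(13,2) + C(13,3) + C(13,4) + 1
     = 1 + 13 + 78 + 286 + 715 + 1
     = 1094.

1094


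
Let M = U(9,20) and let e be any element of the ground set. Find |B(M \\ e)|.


Deleting e from U(9,20) gives U(9,19) since n > r.
Bases of U(9,19) = (19 choose 9) = 92378.

92378


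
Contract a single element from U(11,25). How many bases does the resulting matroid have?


Contracting e from U(11,25) gives U(10,24).
Bases of U(10,24) = (24 choose 10) = 1961256.

1961256


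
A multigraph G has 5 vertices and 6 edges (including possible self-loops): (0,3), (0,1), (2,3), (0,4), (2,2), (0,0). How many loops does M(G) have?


In a graphic matroid, a loop is a self-loop edge (u,u) with rank 0.
Examining all 6 edges for self-loops...
Self-loops found: (2,2), (0,0)
Number of loops = 2.

2


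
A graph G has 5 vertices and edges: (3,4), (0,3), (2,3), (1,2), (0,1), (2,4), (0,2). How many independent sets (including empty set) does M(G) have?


An independent set in a graphic matroid is an acyclic edge subset.
G has 5 vertices and 7 edges.
Enumerate all 2^7 = 128 subsets, checking for acyclicity.
Total independent sets = 82.

82


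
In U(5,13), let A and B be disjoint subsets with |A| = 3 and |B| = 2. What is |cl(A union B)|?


|A union B| = 3 + 2 = 5 (disjoint).
In U(5,13), cl(S) = S if |S| < 5, else cl(S) = E.
Since 5 >= 5, cl(A union B) = E.
|cl(A union B)| = 13.

13


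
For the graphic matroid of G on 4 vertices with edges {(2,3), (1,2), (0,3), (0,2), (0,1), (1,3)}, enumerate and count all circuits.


A circuit in a graphic matroid = edge set of a simple cycle.
G has 4 vertices and 6 edges.
Enumerating all minimal edge subsets forming cycles...
Total circuits found: 7.

7


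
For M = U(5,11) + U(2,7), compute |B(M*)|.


(M1+M2)* = M1* + M2*.
M1* = U(6,11), bases: C(11,6) = 462.
M2* = U(5,7), bases: C(7,5) = 21.
|B(M*)| = 462 * 21 = 9702.

9702


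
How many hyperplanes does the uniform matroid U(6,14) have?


Hyperplanes of U(6,14) are flats of rank 5.
In a uniform matroid, these are exactly the (5)-element subsets.
Count = C(14,5) = 2002.

2002


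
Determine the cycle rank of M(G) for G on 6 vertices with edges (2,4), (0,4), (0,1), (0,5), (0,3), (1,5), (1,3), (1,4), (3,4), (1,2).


Cycle rank (nullity) = |E| - r(M) = |E| - (|V| - c).
|E| = 10, |V| = 6, c = 1.
Nullity = 10 - (6 - 1) = 10 - 5 = 5.

5


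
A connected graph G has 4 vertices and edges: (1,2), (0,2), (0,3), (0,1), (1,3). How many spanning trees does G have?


By Kirchhoff's matrix tree theorem, the number of spanning trees equals
the determinant of any cofactor of the Laplacian matrix L.
G has 4 vertices and 5 edges.
Computing the (3 x 3) cofactor determinant gives 8.

8


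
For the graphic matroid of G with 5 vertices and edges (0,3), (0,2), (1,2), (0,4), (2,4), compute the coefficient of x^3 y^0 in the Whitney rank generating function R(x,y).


R(x,y) = sum over A in 2^E of x^(r(E)-r(A)) * y^(|A|-r(A)).
G has 5 vertices, 5 edges. r(E) = 4.
Enumerate all 2^5 = 32 subsets.
Count subsets with r(E)-r(A)=3 and |A|-r(A)=0: 5.

5


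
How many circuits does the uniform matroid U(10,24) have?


In U(10,24), circuits are the (11)-element subsets.
Any set of 11 elements is dependent, and removing any one element gives
an independent set of size 10, so it is a minimal dependent set.
Number of circuits = C(24,11) = 2496144.

2496144


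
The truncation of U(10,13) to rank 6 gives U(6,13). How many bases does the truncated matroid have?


Truncating U(10,13) to rank 6 gives U(6,13).
Bases of U(6,13) are all 6-element subsets of 13 elements.
Number of bases = C(13,6) = 13! / (6! * 7!) = 1716.

1716


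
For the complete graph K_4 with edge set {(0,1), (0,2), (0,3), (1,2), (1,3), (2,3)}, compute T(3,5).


T(K_4; x,y) = x^3 + 3x^2 + 4xy + 2x + y^3 + 3y^2 + 2y.
Substituting x=3, y=5:
= 27 + 27 + 60 + 6 + 125 + 75 + 10
= 330.

330


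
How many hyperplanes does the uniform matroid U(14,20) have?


Hyperplanes of U(14,20) are flats of rank 13.
In a uniform matroid, these are exactly the (13)-element subsets.
Count = C(20,13) = 20! / (13! * 7!) = 77520.

77520


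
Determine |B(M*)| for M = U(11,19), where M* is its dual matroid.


The dual of U(r,n) is U(n-r, n) = U(8,19).
Bases of U(8,19) are all (8)-element subsets.
|B(M*)| = C(19,8) = 19! / (8! * 11!) = 75582.

75582


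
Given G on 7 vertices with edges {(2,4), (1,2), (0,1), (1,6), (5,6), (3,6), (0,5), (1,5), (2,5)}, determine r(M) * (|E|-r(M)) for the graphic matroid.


r(M) = |V| - c = 7 - 1 = 6.
nullity = |E| - r(M) = 9 - 6 = 3.
Product = 6 * 3 = 18.

18


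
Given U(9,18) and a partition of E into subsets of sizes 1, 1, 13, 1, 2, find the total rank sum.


r(Ai) = min(|Ai|, 9) for each part.
Sum = min(1,9) + min(1,9) + min(13,9) + min(1,9) + min(2,9)
    = 1 + 1 + 9 + 1 + 2
    = 14.

14


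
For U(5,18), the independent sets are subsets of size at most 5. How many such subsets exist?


Independent sets of U(5,18) are all subsets of size <= 5.
Count = (18 choose 0) + (18 choose 1) + (18 choose 2) + (18 choose 3) + (18 choose 4) + (18 choose 5)
     = 1 + 18 + 153 + 816 + 3060 + 8568
     = 12616.

12616


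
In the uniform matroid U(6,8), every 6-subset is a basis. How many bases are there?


Bases of U(6,8) are all 6-element subsets of the 8-element ground set.
Number of bases = C(8,6).
C(8,6) = 28.

28


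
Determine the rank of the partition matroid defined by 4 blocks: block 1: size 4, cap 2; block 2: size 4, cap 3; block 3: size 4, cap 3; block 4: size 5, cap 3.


Rank of a partition matroid = sum of min(|Si|, ci) for each block.
= min(4,2) + min(4,3) + min(4,3) + min(5,3)
= 2 + 3 + 3 + 3
= 11.

11


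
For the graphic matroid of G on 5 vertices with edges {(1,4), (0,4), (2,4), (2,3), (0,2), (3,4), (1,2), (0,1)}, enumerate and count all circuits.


A circuit in a graphic matroid = edge set of a simple cycle.
G has 5 vertices and 8 edges.
Enumerating all minimal edge subsets forming cycles...
Total circuits found: 12.

12


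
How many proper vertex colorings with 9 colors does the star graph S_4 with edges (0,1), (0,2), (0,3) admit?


P(tree, k) = k * (k-1)^(3) for any tree on 4 vertices.
P(9) = 9 * 8^3 = 9 * 512 = 4608.

4608


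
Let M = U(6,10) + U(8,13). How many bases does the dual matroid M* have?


(M1+M2)* = M1* + M2*.
M1* = U(4,10), bases: C(10,4) = 210.
M2* = U(5,13), bases: C(13,5) = 1287.
|B(M*)| = 210 * 1287 = 270270.

270270
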